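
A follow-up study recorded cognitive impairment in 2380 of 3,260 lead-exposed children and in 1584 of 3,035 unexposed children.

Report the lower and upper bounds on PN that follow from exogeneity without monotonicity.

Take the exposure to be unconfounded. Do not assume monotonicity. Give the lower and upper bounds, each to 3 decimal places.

0.285 ≤ PN ≤ 0.655

p₁ = P(outcome | exposed) = 2380/3260 = 0.73006
p₀ = P(outcome | unexposed) = 1584/3035 = 0.52191
Under exogeneity alone the bounds on PN are max{0,(p₁−p₀)/p₁} ≤ PN ≤ min{1,(1−p₀)/p₁}.
  lower = (p₁ − p₀)/p₁ = 0.20815 / 0.73006 ≈ 0.2851
  upper = min{1, (1 − p₀)/p₁} = 0.47809 / 0.73006 ≈ 0.6549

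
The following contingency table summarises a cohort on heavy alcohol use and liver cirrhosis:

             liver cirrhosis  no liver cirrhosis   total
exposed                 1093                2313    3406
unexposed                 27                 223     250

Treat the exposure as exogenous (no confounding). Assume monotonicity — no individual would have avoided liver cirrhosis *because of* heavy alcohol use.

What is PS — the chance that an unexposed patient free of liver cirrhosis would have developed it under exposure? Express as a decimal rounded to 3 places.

p₁ = P(outcome | exposed) = 1093/3406 = 0.3209
p₀ = P(outcome | unexposed) = 27/250 = 0.108
Under exogeneity and monotonicity, PS = (p₁ − p₀) / (1 − p₀).
PS = (0.3209 − 0.108) / (1 − 0.108) = 0.2129 / 0.892 ≈ 0.2387

PS ≈ 0.239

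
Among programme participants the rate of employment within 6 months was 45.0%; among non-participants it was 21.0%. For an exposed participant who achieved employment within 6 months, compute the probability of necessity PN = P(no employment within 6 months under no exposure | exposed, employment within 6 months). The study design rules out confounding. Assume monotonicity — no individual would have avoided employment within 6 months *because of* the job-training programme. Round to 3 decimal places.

PN ≈ 0.533

p₁ = 0.45, p₀ = 0.21.
Under exogeneity and monotonicity, PN = (p₁ − p₀) / p₁.
PN = (0.45 − 0.21) / 0.45 = 0.24 / 0.45 ≈ 0.5333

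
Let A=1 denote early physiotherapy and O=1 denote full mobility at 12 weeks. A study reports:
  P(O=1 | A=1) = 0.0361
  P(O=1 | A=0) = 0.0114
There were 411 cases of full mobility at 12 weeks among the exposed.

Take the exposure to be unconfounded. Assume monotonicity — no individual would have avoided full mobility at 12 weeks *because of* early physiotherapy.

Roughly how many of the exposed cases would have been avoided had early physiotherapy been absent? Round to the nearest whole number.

Let p₁ = 0.0361, p₀ = 0.0114.
PN = (p₁ − p₀)/p₁ = (0.0361 − 0.0114) / 0.0361 ≈ 0.68421.
Attributable cases ≈ PN × (exposed cases) = 0.68421 × 411 ≈ 281.21.

about 281 cases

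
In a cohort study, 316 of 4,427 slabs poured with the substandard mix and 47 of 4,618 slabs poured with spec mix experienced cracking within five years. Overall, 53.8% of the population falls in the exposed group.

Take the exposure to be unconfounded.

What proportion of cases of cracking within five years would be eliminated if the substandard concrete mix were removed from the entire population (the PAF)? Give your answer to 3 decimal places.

p₁ = P(outcome | exposed) = 316/4427 = 0.07138
p₀ = P(outcome | unexposed) = 47/4618 = 0.010178
Overall risk P(Y=1) = π·p₁ + (1−π)·p₀ = 0.538×0.07138 + 0.462×0.010178 = 0.043105.
Under exogeneity, PAF = [P(Y=1) − p₀] / P(Y=1).
PAF = (0.043105 − 0.010178) / 0.043105 ≈ 0.7639

PAF ≈ 0.764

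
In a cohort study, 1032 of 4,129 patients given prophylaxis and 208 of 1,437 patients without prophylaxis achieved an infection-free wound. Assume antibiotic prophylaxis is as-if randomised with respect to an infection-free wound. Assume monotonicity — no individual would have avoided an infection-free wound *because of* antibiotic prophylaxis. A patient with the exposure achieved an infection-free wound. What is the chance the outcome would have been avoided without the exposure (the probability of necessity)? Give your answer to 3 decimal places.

PN ≈ 0.421

p₁ = P(outcome | exposed) = 1032/4129 = 0.24994
p₀ = P(outcome | unexposed) = 208/1437 = 0.14475
Under exogeneity and monotonicity, PN = (p₁ − p₀) / p₁.
PN = (0.24994 − 0.14475) / 0.24994 = 0.10519 / 0.24994 ≈ 0.4209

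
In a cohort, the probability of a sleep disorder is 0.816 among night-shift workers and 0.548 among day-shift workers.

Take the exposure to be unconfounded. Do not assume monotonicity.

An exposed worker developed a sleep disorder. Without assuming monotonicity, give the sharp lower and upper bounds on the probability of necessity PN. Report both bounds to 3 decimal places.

Let p₁ = 0.816, p₀ = 0.548.
Under exogeneity alone the bounds on PN are max{0,(p₁−p₀)/p₁} ≤ PN ≤ min{1,(1−p₀)/p₁}.
  lower = (p₁ − p₀)/p₁ = 0.268 / 0.816 ≈ 0.3284
  upper = min{1, (1 − p₀)/p₁} = 0.452 / 0.816 ≈ 0.5539

0.328 ≤ PN ≤ 0.554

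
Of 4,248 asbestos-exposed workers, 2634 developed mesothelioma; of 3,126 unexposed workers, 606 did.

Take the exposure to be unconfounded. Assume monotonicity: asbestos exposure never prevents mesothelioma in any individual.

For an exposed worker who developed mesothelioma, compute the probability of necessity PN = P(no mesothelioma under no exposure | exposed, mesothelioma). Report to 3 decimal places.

p₁ = P(outcome | exposed) = 2634/4248 = 0.62006
p₀ = P(outcome | unexposed) = 606/3126 = 0.19386
Under exogeneity and monotonicity, PN = (p₁ − p₀) / p₁.
PN = (0.62006 − 0.19386) / 0.62006 = 0.4262 / 0.62006 ≈ 0.6874

PN ≈ 0.687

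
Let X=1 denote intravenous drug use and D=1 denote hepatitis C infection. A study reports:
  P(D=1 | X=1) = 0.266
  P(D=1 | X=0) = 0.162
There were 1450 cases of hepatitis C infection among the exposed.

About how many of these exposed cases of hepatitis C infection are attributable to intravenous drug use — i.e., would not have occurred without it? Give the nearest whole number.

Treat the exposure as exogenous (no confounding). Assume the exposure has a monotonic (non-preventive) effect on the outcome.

Let p₁ = 0.266, p₀ = 0.162.
PN = (p₁ − p₀)/p₁ = (0.266 − 0.162) / 0.266 ≈ 0.39098.
Attributable cases ≈ PN × (exposed cases) = 0.39098 × 1450 ≈ 566.92.

about 567 cases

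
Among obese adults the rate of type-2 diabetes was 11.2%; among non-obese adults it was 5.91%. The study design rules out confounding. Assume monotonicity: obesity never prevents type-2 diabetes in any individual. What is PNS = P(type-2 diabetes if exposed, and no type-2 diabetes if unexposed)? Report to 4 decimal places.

PNS ≈ 0.0529

p₁ = 0.112, p₀ = 0.0591.
Under exogeneity and monotonicity, PNS = p₁ − p₀.
PNS = 0.112 − 0.0591 = 0.0529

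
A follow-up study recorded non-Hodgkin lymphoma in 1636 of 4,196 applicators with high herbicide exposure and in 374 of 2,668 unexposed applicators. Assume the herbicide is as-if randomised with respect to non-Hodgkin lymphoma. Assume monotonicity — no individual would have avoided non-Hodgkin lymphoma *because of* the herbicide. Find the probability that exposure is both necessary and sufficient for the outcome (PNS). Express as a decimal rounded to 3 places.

p₁ = P(outcome | exposed) = 1636/4196 = 0.3899
p₀ = P(outcome | unexposed) = 374/2668 = 0.14018
Under exogeneity and monotonicity, PNS = p₁ − p₀.
PNS = 0.3899 − 0.14018 = 0.24972

PNS ≈ 0.250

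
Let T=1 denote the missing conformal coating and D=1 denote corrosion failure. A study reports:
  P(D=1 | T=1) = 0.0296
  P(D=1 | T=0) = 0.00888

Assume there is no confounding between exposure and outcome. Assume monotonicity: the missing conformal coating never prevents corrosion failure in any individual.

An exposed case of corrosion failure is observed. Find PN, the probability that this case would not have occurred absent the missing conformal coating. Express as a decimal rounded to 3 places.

PN ≈ 0.700

Let p₁ = 0.0296, p₀ = 0.00888.
Under exogeneity and monotonicity, PN = (p₁ − p₀) / p₁.
PN = (0.0296 − 0.00888) / 0.0296 = 0.02072 / 0.0296 ≈ 0.7000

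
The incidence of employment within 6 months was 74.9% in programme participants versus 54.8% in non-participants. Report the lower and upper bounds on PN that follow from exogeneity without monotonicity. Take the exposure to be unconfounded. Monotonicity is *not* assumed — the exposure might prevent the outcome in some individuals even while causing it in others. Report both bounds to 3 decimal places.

0.268 ≤ PN ≤ 0.603

p₁ = 0.749, p₀ = 0.548.
Under exogeneity alone the bounds on PN are max{0,(p₁−p₀)/p₁} ≤ PN ≤ min{1,(1−p₀)/p₁}.
  lower = (p₁ − p₀)/p₁ = 0.201 / 0.749 ≈ 0.2684
  upper = min{1, (1 − p₀)/p₁} = 0.452 / 0.749 ≈ 0.6035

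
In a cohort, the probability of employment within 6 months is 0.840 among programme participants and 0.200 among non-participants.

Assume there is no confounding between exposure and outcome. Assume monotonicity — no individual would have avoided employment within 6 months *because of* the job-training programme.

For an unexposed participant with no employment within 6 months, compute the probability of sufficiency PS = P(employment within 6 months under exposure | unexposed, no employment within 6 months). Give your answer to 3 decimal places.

PS ≈ 0.800

Let p₁ = 0.84, p₀ = 0.2.
Under exogeneity and monotonicity, PS = (p₁ − p₀) / (1 − p₀).
PS = (0.84 − 0.2) / (1 − 0.2) = 0.64 / 0.8 ≈ 0.8000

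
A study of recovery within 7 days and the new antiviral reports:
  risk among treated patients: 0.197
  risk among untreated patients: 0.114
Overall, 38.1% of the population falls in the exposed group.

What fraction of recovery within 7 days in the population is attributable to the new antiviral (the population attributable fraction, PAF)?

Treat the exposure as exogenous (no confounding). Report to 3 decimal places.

PAF ≈ 0.217

Let p₁ = 0.197, p₀ = 0.114.
Overall risk P(Y=1) = π·p₁ + (1−π)·p₀ = 0.381×0.197 + 0.619×0.114 = 0.14562.
Under exogeneity, PAF = [P(Y=1) − p₀] / P(Y=1).
PAF = (0.14562 − 0.114) / 0.14562 ≈ 0.2172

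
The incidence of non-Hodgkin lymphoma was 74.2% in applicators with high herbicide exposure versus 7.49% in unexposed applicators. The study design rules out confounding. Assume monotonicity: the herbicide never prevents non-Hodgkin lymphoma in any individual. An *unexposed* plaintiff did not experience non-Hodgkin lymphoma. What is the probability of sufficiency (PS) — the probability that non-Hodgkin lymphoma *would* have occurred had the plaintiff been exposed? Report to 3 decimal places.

p₁ = 0.742, p₀ = 0.0749.
Under exogeneity and monotonicity, PS = (p₁ − p₀) / (1 − p₀).
PS = (0.742 − 0.0749) / (1 − 0.0749) = 0.6671 / 0.9251 ≈ 0.7211

PS ≈ 0.721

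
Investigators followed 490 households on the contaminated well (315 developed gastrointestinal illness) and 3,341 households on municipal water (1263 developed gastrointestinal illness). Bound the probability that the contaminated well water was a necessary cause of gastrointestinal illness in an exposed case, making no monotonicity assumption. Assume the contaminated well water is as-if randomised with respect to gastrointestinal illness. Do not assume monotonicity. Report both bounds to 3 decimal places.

p₁ = P(outcome | exposed) = 315/490 = 0.64286
p₀ = P(outcome | unexposed) = 1263/3341 = 0.37803
Under exogeneity alone the bounds on PN are max{0,(p₁−p₀)/p₁} ≤ PN ≤ min{1,(1−p₀)/p₁}.
  lower = (p₁ − p₀)/p₁ = 0.26483 / 0.64286 ≈ 0.4120
  upper = min{1, (1 − p₀)/p₁} = 0.62197 / 0.64286 ≈ 0.9675

0.412 ≤ PN ≤ 0.968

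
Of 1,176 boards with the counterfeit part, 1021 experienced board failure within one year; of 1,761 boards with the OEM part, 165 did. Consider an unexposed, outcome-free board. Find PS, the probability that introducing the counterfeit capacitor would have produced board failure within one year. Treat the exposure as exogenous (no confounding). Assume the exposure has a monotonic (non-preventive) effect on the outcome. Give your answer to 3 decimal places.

p₁ = P(outcome | exposed) = 1021/1176 = 0.8682
p₀ = P(outcome | unexposed) = 165/1761 = 0.093697
Under exogeneity and monotonicity, PS = (p₁ − p₀) / (1 − p₀).
PS = (0.8682 − 0.093697) / (1 − 0.093697) = 0.7745 / 0.9063 ≈ 0.8546

PS ≈ 0.855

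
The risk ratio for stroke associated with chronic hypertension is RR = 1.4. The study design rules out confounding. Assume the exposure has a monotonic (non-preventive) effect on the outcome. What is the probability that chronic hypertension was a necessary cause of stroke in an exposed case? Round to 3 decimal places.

PN ≈ 0.286

Under exogeneity and monotonicity, PN = (RR − 1) / RR = 1 − 1/RR.
PN = (1.4 − 1) / 1.4 = 0.4 / 1.4 ≈ 0.2857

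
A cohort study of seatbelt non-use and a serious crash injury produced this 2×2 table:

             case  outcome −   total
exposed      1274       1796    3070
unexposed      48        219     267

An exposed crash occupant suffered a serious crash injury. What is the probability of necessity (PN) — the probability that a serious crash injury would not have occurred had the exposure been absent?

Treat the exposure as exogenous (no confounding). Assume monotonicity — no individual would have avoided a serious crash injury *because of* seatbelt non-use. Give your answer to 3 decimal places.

PN ≈ 0.567

p₁ = P(outcome | exposed) = 1274/3070 = 0.41498
p₀ = P(outcome | unexposed) = 48/267 = 0.17978
Under exogeneity and monotonicity, PN = (p₁ − p₀)/p₁.
PN = (0.41498 − 0.17978) / 0.41498 ≈ 0.5668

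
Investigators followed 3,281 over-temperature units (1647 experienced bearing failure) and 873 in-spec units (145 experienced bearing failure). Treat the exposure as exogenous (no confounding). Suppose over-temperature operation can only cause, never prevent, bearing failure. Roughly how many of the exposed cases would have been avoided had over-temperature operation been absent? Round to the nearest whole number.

p₁ = P(outcome | exposed) = 1647/3281 = 0.50198
p₀ = P(outcome | unexposed) = 145/873 = 0.16609
PN = (p₁ − p₀)/p₁ = (0.50198 − 0.16609) / 0.50198 ≈ 0.66912.
Attributable cases ≈ PN × (exposed cases) = 0.66912 × 1647 ≈ 1102.05.

about 1102 cases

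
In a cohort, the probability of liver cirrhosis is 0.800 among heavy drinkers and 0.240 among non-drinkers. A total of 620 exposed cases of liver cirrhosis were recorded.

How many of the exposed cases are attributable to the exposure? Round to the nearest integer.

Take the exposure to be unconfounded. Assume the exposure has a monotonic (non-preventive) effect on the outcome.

about 434 cases

Let p₁ = 0.8, p₀ = 0.24.
PN = (p₁ − p₀)/p₁ = (0.8 − 0.24) / 0.8 ≈ 0.70000.
Attributable cases ≈ PN × (exposed cases) = 0.70000 × 620 ≈ 434.00.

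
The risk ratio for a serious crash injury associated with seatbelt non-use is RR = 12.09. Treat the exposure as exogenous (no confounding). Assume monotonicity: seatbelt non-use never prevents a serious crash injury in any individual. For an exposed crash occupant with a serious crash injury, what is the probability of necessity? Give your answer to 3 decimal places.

Under exogeneity and monotonicity, PN = (RR − 1) / RR = 1 − 1/RR.
PN = (12.09 − 1) / 12.09 = 11.09 / 12.09 ≈ 0.9173

PN ≈ 0.917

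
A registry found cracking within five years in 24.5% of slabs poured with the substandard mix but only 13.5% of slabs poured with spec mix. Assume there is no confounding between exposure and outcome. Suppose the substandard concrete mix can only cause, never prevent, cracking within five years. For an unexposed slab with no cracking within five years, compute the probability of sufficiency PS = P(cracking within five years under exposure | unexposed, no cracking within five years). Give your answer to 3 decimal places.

PS ≈ 0.127

p₁ = 0.245, p₀ = 0.135.
Under exogeneity and monotonicity, PS = (p₁ − p₀) / (1 − p₀).
PS = (0.245 − 0.135) / (1 − 0.135) = 0.11 / 0.865 ≈ 0.1272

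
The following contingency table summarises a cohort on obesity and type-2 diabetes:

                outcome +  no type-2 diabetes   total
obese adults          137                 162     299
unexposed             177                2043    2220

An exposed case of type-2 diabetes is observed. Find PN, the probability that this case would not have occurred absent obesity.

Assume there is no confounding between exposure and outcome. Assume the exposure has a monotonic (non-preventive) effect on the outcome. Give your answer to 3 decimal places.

PN ≈ 0.826

p₁ = P(outcome | exposed) = 137/299 = 0.45819
p₀ = P(outcome | unexposed) = 177/2220 = 0.07973
Under exogeneity and monotonicity, PN = (p₁ − p₀) / p₁.
PN = (0.45819 − 0.07973) / 0.45819 = 0.37846 / 0.45819 ≈ 0.8260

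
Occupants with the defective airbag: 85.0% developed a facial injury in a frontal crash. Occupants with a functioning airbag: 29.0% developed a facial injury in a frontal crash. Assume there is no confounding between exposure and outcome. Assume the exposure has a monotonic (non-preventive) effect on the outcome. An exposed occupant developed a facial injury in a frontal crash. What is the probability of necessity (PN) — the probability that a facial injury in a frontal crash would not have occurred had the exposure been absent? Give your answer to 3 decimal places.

p₁ = 0.85, p₀ = 0.29.
Under exogeneity and monotonicity, PN = (p₁ − p₀) / p₁.
PN = (0.85 − 0.29) / 0.85 = 0.56 / 0.85 ≈ 0.6588

PN ≈ 0.659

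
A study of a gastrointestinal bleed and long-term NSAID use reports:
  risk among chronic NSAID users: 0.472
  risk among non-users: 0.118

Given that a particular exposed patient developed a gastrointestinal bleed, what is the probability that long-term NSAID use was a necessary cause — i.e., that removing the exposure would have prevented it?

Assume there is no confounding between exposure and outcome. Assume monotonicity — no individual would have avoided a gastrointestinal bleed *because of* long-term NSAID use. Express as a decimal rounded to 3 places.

Let p₁ = 0.472, p₀ = 0.118.
Under exogeneity and monotonicity, PN = (p₁ − p₀) / p₁.
PN = (0.472 − 0.118) / 0.472 = 0.354 / 0.472 ≈ 0.7500

PN ≈ 0.750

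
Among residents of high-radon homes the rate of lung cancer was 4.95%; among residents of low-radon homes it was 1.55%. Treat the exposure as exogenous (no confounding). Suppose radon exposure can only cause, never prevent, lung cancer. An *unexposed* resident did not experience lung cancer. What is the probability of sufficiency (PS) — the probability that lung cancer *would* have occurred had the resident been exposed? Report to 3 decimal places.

p₁ = 0.0495, p₀ = 0.0155.
Under exogeneity and monotonicity, PS = (p₁ − p₀) / (1 − p₀).
PS = (0.0495 − 0.0155) / (1 − 0.0155) = 0.034 / 0.9845 ≈ 0.0345

PS ≈ 0.035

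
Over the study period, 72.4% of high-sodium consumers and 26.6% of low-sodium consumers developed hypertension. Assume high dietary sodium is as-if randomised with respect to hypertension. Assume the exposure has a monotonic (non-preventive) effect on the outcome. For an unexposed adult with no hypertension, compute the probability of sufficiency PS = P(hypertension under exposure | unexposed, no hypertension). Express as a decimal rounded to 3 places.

p₁ = 0.724, p₀ = 0.266.
Under exogeneity and monotonicity, PS = (p₁ − p₀) / (1 − p₀).
PS = (0.724 − 0.266) / (1 − 0.266) = 0.458 / 0.734 ≈ 0.6240

PS ≈ 0.624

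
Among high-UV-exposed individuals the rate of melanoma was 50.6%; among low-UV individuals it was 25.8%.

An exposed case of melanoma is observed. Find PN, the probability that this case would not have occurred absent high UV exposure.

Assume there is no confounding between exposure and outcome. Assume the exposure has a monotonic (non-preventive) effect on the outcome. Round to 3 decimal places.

PN ≈ 0.490

p₁ = 0.506, p₀ = 0.258.
Under exogeneity and monotonicity, PN = (p₁ − p₀) / p₁.
PN = (0.506 − 0.258) / 0.506 = 0.248 / 0.506 ≈ 0.4901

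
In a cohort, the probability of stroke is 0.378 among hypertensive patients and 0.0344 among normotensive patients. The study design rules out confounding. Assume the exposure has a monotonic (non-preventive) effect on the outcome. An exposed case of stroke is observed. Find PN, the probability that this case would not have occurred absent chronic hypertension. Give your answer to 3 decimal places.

PN ≈ 0.909

Let p₁ = 0.378, p₀ = 0.0344.
Under exogeneity and monotonicity, PN = (p₁ − p₀) / p₁.
PN = (0.378 − 0.0344) / 0.378 = 0.3436 / 0.378 ≈ 0.9090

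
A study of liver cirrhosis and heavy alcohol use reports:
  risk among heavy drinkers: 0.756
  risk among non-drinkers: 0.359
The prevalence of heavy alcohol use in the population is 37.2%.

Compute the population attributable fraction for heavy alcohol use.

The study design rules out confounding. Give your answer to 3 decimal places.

Let p₁ = 0.756, p₀ = 0.359.
Overall risk P(Y=1) = π·p₁ + (1−π)·p₀ = 0.372×0.756 + 0.628×0.359 = 0.50668.
Under exogeneity, PAF = [P(Y=1) − p₀] / P(Y=1).
PAF = (0.50668 − 0.359) / 0.50668 ≈ 0.2915

PAF ≈ 0.291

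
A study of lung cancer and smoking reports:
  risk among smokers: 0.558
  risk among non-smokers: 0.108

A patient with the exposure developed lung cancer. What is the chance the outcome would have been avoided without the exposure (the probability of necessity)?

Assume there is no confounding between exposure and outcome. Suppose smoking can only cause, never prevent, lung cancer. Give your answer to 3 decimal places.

PN ≈ 0.806

Let p₁ = 0.558, p₀ = 0.108.
Under exogeneity and monotonicity, PN = (p₁ − p₀) / p₁.
PN = (0.558 − 0.108) / 0.558 = 0.45 / 0.558 ≈ 0.8065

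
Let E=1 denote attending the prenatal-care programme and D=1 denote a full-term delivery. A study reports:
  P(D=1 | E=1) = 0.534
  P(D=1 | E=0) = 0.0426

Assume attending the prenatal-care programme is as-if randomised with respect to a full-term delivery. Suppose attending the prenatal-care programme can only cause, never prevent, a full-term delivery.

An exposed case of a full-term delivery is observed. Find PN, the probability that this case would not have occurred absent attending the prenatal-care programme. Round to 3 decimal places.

PN ≈ 0.920

Let p₁ = 0.534, p₀ = 0.0426.
Under exogeneity and monotonicity, PN = (p₁ − p₀) / p₁.
PN = (0.534 − 0.0426) / 0.534 = 0.4914 / 0.534 ≈ 0.9202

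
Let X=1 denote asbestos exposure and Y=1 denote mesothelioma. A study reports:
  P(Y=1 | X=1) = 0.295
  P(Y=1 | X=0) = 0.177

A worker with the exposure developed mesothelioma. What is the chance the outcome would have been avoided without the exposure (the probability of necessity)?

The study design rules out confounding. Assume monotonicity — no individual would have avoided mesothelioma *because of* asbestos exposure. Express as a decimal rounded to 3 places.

Let p₁ = 0.295, p₀ = 0.177.
Under exogeneity and monotonicity, PN = (p₁ − p₀) / p₁.
PN = (0.295 − 0.177) / 0.295 = 0.118 / 0.295 ≈ 0.4000

PN ≈ 0.400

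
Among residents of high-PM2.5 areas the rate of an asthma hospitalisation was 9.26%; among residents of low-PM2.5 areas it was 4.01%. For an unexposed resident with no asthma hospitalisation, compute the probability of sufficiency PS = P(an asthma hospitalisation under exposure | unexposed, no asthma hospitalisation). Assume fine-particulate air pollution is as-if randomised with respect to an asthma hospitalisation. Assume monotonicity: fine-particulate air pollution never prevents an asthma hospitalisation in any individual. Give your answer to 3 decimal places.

PS ≈ 0.055

p₁ = 0.0926, p₀ = 0.0401.
Under exogeneity and monotonicity, PS = (p₁ − p₀) / (1 − p₀).
PS = (0.0926 − 0.0401) / (1 − 0.0401) = 0.0525 / 0.9599 ≈ 0.0547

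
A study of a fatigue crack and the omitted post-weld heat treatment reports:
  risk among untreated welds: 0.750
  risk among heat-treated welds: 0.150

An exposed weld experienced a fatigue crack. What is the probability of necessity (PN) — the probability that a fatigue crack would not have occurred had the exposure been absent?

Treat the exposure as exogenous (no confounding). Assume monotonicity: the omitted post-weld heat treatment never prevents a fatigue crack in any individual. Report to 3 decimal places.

Let p₁ = 0.75, p₀ = 0.15.
Under exogeneity and monotonicity, PN = (p₁ − p₀) / p₁.
PN = (0.75 − 0.15) / 0.75 = 0.6 / 0.75 ≈ 0.8000

PN ≈ 0.800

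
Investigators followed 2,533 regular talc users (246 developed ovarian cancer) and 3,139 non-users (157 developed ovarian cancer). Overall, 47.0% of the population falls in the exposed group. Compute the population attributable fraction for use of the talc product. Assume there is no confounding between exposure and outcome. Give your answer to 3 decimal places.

p₁ = P(outcome | exposed) = 246/2533 = 0.097118
p₀ = P(outcome | unexposed) = 157/3139 = 0.050016
Overall risk P(Y=1) = π·p₁ + (1−π)·p₀ = 0.47×0.097118 + 0.53×0.050016 = 0.072154.
Under exogeneity, PAF = [P(Y=1) − p₀] / P(Y=1).
PAF = (0.072154 − 0.050016) / 0.072154 ≈ 0.3068

PAF ≈ 0.307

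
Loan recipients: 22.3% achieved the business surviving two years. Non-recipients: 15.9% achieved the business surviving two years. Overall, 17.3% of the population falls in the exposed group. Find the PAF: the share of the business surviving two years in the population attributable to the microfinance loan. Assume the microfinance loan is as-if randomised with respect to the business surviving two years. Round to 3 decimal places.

p₁ = 0.223, p₀ = 0.159.
Overall risk P(Y=1) = π·p₁ + (1−π)·p₀ = 0.173×0.223 + 0.827×0.159 = 0.17007.
Under exogeneity, PAF = [P(Y=1) − p₀] / P(Y=1).
PAF = (0.17007 − 0.159) / 0.17007 ≈ 0.0651

PAF ≈ 0.065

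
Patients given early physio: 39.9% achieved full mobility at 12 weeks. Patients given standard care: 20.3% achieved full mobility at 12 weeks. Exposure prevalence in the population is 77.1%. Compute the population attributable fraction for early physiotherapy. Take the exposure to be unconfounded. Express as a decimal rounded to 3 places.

p₁ = 0.399, p₀ = 0.203.
Overall risk P(Y=1) = π·p₁ + (1−π)·p₀ = 0.771×0.399 + 0.229×0.203 = 0.35412.
Under exogeneity, PAF = [P(Y=1) − p₀] / P(Y=1).
PAF = (0.35412 − 0.203) / 0.35412 ≈ 0.4267

PAF ≈ 0.427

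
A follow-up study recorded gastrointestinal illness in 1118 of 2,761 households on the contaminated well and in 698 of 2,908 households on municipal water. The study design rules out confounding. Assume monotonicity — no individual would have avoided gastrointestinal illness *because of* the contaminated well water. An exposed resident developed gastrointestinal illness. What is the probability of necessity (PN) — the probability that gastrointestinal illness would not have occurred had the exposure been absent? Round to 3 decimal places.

p₁ = P(outcome | exposed) = 1118/2761 = 0.40493
p₀ = P(outcome | unexposed) = 698/2908 = 0.24003
Under exogeneity and monotonicity, PN = (p₁ − p₀) / p₁.
PN = (0.40493 − 0.24003) / 0.40493 = 0.1649 / 0.40493 ≈ 0.4072

PN ≈ 0.407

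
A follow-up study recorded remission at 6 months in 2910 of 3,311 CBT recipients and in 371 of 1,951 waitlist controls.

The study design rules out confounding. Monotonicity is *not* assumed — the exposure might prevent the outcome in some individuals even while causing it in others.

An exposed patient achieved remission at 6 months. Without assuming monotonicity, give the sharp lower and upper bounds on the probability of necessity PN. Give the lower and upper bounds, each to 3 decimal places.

0.784 ≤ PN ≤ 0.921

p₁ = P(outcome | exposed) = 2910/3311 = 0.87889
p₀ = P(outcome | unexposed) = 371/1951 = 0.19016
Under exogeneity alone the bounds on PN are max{0,(p₁−p₀)/p₁} ≤ PN ≤ min{1,(1−p₀)/p₁}.
  lower = (p₁ − p₀)/p₁ = 0.68873 / 0.87889 ≈ 0.7836
  upper = min{1, (1 − p₀)/p₁} = 0.80984 / 0.87889 ≈ 0.9214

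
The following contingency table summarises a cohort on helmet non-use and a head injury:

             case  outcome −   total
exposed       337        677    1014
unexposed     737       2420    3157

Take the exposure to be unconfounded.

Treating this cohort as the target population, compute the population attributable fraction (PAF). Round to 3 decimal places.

PAF ≈ 0.093

p₁ = P(outcome | exposed) = 337/1014 = 0.33235
p₀ = P(outcome | unexposed) = 737/3157 = 0.23345
Exposure prevalence π = 1014/4171 = 0.24311; overall risk P(Y=1) = 0.25749.
Under exogeneity, PAF = [P(Y=1) − p₀]/P(Y=1).
PAF = (0.25749 − 0.23345) / 0.25749 ≈ 0.0934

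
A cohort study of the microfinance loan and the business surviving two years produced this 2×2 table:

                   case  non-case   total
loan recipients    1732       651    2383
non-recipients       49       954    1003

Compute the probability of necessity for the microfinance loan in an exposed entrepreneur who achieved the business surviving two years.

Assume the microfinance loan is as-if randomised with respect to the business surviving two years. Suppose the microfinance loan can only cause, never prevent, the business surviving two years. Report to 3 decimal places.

p₁ = P(outcome | exposed) = 1732/2383 = 0.72681
p₀ = P(outcome | unexposed) = 49/1003 = 0.048853
Under exogeneity and monotonicity, PN = (p₁ − p₀)/p₁.
PN = (0.72681 − 0.048853) / 0.72681 ≈ 0.9328

PN ≈ 0.933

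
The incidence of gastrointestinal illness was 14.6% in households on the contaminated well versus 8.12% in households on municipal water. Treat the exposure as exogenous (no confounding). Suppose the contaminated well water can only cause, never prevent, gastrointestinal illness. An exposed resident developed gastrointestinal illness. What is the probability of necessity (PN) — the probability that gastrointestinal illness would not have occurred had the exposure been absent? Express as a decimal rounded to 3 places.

p₁ = 0.146, p₀ = 0.0812.
Under exogeneity and monotonicity, PN = (p₁ − p₀) / p₁.
PN = (0.146 − 0.0812) / 0.146 = 0.0648 / 0.146 ≈ 0.4438

PN ≈ 0.444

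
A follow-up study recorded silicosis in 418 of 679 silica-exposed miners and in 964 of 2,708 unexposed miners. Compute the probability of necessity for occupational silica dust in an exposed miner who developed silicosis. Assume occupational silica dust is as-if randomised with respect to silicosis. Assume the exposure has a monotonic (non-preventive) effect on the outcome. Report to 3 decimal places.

p₁ = P(outcome | exposed) = 418/679 = 0.61561
p₀ = P(outcome | unexposed) = 964/2708 = 0.35598
Under exogeneity and monotonicity, PN = (p₁ − p₀) / p₁.
PN = (0.61561 − 0.35598) / 0.61561 = 0.25963 / 0.61561 ≈ 0.4217

PN ≈ 0.422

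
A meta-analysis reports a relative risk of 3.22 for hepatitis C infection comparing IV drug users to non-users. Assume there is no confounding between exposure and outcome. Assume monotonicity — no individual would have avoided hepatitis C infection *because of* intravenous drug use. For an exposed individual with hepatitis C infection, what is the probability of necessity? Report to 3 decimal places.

Under exogeneity and monotonicity, PN = (RR − 1) / RR = 1 − 1/RR.
PN = (3.22 − 1) / 3.22 = 2.22 / 3.22 ≈ 0.6894

PN ≈ 0.689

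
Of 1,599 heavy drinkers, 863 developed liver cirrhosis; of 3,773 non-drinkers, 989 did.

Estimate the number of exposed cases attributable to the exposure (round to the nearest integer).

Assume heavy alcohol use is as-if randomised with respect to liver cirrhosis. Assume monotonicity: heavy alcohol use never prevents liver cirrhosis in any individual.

p₁ = P(outcome | exposed) = 863/1599 = 0.53971
p₀ = P(outcome | unexposed) = 989/3773 = 0.26213
PN = (p₁ − p₀)/p₁ = (0.53971 − 0.26213) / 0.53971 ≈ 0.51432.
Attributable cases ≈ PN × (exposed cases) = 0.51432 × 863 ≈ 443.86.

about 444 cases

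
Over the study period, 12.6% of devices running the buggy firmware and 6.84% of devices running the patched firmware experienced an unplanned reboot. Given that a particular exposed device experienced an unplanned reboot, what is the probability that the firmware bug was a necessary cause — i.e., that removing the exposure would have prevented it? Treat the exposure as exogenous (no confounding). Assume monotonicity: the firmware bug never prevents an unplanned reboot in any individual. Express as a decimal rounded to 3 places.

PN ≈ 0.457

p₁ = 0.126, p₀ = 0.0684.
Under exogeneity and monotonicity, PN = (p₁ − p₀) / p₁.
PN = (0.126 − 0.0684) / 0.126 = 0.0576 / 0.126 ≈ 0.4571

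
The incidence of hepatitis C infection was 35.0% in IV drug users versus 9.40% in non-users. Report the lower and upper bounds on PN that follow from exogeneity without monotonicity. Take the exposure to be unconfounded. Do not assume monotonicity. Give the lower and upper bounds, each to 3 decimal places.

p₁ = 0.35, p₀ = 0.094.
Under exogeneity alone the bounds on PN are max{0,(p₁−p₀)/p₁} ≤ PN ≤ min{1,(1−p₀)/p₁}.
  lower = (p₁ − p₀)/p₁ = 0.256 / 0.35 ≈ 0.7314
  upper = min{1, (1 − p₀)/p₁} = 0.906 / 0.35 ≈ 2.5886 → capped at 1

0.731 ≤ PN ≤ 1.000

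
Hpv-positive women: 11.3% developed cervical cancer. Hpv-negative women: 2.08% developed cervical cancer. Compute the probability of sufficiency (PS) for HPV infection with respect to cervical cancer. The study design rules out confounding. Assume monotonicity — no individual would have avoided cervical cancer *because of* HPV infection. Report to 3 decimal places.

PS ≈ 0.094

p₁ = 0.113, p₀ = 0.0208.
Under exogeneity and monotonicity, PS = (p₁ − p₀) / (1 − p₀).
PS = (0.113 − 0.0208) / (1 − 0.0208) = 0.0922 / 0.9792 ≈ 0.0942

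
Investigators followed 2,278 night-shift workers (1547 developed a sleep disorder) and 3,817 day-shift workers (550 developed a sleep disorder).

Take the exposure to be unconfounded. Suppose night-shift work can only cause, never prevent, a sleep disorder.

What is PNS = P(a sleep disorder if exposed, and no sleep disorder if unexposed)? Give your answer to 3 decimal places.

PNS ≈ 0.535

p₁ = P(outcome | exposed) = 1547/2278 = 0.6791
p₀ = P(outcome | unexposed) = 550/3817 = 0.14409
Under exogeneity and monotonicity, PNS = p₁ − p₀.
PNS = 0.6791 − 0.14409 = 0.53501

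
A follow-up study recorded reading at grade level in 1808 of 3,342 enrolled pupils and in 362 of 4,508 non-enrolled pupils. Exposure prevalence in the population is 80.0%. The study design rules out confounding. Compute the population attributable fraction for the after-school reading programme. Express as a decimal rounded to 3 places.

PAF ≈ 0.821

p₁ = P(outcome | exposed) = 1808/3342 = 0.54099
p₀ = P(outcome | unexposed) = 362/4508 = 0.080302
Overall risk P(Y=1) = π·p₁ + (1−π)·p₀ = 0.8×0.54099 + 0.2×0.080302 = 0.44886.
Under exogeneity, PAF = [P(Y=1) − p₀] / P(Y=1).
PAF = (0.44886 − 0.080302) / 0.44886 ≈ 0.8211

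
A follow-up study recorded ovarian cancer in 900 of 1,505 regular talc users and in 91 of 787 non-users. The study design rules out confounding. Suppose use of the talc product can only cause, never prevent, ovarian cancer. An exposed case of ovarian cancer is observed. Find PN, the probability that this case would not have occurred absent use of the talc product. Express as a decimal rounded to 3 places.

PN ≈ 0.807

p₁ = P(outcome | exposed) = 900/1505 = 0.59801
p₀ = P(outcome | unexposed) = 91/787 = 0.11563
Under exogeneity and monotonicity, PN = (p₁ − p₀) / p₁.
PN = (0.59801 − 0.11563) / 0.59801 = 0.48238 / 0.59801 ≈ 0.8066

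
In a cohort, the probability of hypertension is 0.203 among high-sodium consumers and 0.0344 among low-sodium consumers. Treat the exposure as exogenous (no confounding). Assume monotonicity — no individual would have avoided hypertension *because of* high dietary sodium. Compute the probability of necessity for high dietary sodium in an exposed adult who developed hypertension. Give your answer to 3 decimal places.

Let p₁ = 0.203, p₀ = 0.0344.
Under exogeneity and monotonicity, PN = (p₁ − p₀) / p₁.
PN = (0.203 − 0.0344) / 0.203 = 0.1686 / 0.203 ≈ 0.8305

PN ≈ 0.831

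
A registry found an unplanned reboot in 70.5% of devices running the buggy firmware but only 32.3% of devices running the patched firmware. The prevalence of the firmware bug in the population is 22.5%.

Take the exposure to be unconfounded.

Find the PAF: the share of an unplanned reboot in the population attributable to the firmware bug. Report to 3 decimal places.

PAF ≈ 0.210

p₁ = 0.705, p₀ = 0.323.
Overall risk P(Y=1) = π·p₁ + (1−π)·p₀ = 0.225×0.705 + 0.775×0.323 = 0.40895.
Under exogeneity, PAF = [P(Y=1) − p₀] / P(Y=1).
PAF = (0.40895 − 0.323) / 0.40895 ≈ 0.2102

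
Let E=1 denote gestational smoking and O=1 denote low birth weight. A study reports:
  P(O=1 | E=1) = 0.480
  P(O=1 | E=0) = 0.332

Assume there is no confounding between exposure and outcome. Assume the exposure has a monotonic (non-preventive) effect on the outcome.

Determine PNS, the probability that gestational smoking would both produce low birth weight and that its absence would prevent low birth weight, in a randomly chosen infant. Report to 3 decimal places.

PNS ≈ 0.148

Let p₁ = 0.48, p₀ = 0.332.
Under exogeneity and monotonicity, PNS = p₁ − p₀.
PNS = 0.48 − 0.332 = 0.148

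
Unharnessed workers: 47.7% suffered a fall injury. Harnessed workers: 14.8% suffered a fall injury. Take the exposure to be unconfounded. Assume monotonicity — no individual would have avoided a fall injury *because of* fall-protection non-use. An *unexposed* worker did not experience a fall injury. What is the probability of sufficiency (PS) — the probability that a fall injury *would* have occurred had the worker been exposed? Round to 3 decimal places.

PS ≈ 0.386

p₁ = 0.477, p₀ = 0.148.
Under exogeneity and monotonicity, PS = (p₁ − p₀) / (1 − p₀).
PS = (0.477 − 0.148) / (1 − 0.148) = 0.329 / 0.852 ≈ 0.3862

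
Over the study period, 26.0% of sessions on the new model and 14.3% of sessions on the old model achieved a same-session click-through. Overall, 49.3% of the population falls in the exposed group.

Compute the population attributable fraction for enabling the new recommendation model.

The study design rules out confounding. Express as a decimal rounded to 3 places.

PAF ≈ 0.287

p₁ = 0.26, p₀ = 0.143.
Overall risk P(Y=1) = π·p₁ + (1−π)·p₀ = 0.493×0.26 + 0.507×0.143 = 0.20068.
Under exogeneity, PAF = [P(Y=1) − p₀] / P(Y=1).
PAF = (0.20068 − 0.143) / 0.20068 ≈ 0.2874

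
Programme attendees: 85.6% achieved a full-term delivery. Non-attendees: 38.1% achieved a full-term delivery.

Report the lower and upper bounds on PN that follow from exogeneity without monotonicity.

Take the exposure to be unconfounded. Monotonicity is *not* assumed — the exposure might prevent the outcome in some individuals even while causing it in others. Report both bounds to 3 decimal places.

0.555 ≤ PN ≤ 0.723

p₁ = 0.856, p₀ = 0.381.
Under exogeneity alone the bounds on PN are max{0,(p₁−p₀)/p₁} ≤ PN ≤ min{1,(1−p₀)/p₁}.
  lower = (p₁ − p₀)/p₁ = 0.475 / 0.856 ≈ 0.5549
  upper = min{1, (1 − p₀)/p₁} = 0.619 / 0.856 ≈ 0.7231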